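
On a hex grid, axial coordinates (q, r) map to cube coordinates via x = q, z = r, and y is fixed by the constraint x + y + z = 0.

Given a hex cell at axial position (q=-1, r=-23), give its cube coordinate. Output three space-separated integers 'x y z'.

x = q = -1
z = r = -23
y = -x - z = -(-1) - (-23) = 24

Answer: -1 24 -23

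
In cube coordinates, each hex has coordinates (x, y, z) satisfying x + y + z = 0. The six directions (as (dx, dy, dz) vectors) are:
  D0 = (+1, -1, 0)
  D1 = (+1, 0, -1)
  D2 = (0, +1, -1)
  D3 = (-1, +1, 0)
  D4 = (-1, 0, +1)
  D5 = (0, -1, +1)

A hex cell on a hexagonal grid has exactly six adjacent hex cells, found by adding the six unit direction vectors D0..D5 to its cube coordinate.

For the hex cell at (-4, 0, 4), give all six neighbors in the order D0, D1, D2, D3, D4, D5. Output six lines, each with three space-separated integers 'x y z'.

Center: (-4, 0, 4). Add each direction:
  D0: (-4, 0, 4) + (1, -1, 0) = (-3, -1, 4)
  D1: (-4, 0, 4) + (1, 0, -1) = (-3, 0, 3)
  D2: (-4, 0, 4) + (0, 1, -1) = (-4, 1, 3)
  D3: (-4, 0, 4) + (-1, 1, 0) = (-5, 1, 4)
  D4: (-4, 0, 4) + (-1, 0, 1) = (-5, 0, 5)
  D5: (-4, 0, 4) + (0, -1, 1) = (-4, -1, 5)

Answer: -3 -1 4
-3 0 3
-4 1 3
-5 1 4
-5 0 5
-4 -1 5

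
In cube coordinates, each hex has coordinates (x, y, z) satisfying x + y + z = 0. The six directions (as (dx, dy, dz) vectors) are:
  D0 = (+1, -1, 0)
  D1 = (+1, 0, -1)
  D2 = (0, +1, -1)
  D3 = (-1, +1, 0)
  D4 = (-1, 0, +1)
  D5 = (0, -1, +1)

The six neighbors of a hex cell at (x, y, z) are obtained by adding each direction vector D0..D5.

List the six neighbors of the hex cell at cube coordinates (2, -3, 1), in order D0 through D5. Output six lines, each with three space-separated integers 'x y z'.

Answer: 3 -4 1
3 -3 0
2 -2 0
1 -2 1
1 -3 2
2 -4 2

Derivation:
Center: (2, -3, 1). Add each direction:
  D0: (2, -3, 1) + (1, -1, 0) = (3, -4, 1)
  D1: (2, -3, 1) + (1, 0, -1) = (3, -3, 0)
  D2: (2, -3, 1) + (0, 1, -1) = (2, -2, 0)
  D3: (2, -3, 1) + (-1, 1, 0) = (1, -2, 1)
  D4: (2, -3, 1) + (-1, 0, 1) = (1, -3, 2)
  D5: (2, -3, 1) + (0, -1, 1) = (2, -4, 2)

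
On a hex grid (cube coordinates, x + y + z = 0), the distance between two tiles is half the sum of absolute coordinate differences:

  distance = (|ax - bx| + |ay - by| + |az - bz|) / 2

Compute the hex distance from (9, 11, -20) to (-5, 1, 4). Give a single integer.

|ax - bx| = |9 - (-5)| = 14
|ay - by| = |11 - 1| = 10
|az - bz| = |-20 - 4| = 24
distance = (14 + 10 + 24) / 2 = 48 / 2 = 24

Answer: 24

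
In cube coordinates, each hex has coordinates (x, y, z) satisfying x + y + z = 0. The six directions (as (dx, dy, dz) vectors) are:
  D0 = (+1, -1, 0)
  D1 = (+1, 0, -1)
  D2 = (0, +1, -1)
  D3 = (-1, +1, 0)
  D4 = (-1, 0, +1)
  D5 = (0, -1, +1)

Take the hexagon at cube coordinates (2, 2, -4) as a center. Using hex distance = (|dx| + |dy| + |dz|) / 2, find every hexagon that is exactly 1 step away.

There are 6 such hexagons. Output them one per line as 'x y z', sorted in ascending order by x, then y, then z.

Walk ring at distance 1 from (2, 2, -4):
Start at center + D4*1 = (1, 2, -3)
  hex 0: (1, 2, -3)
  hex 1: (2, 1, -3)
  hex 2: (3, 1, -4)
  hex 3: (3, 2, -5)
  hex 4: (2, 3, -5)
  hex 5: (1, 3, -4)
Sorted: 6 hexes.

Answer: 1 2 -3
1 3 -4
2 1 -3
2 3 -5
3 1 -4
3 2 -5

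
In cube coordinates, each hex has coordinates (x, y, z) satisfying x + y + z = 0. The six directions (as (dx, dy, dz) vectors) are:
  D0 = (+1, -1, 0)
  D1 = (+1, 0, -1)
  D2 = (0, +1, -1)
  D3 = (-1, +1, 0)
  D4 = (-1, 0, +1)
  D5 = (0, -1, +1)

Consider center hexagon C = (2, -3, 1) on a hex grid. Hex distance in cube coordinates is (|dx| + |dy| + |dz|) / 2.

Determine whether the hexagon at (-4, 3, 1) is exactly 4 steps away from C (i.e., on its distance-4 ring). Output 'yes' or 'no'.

Answer: no

Derivation:
|px - cx| = |-4 - 2| = 6
|py - cy| = |3 - (-3)| = 6
|pz - cz| = |1 - 1| = 0
distance = (6+6+0)/2 = 12/2 = 6
radius = 4; distance != radius -> no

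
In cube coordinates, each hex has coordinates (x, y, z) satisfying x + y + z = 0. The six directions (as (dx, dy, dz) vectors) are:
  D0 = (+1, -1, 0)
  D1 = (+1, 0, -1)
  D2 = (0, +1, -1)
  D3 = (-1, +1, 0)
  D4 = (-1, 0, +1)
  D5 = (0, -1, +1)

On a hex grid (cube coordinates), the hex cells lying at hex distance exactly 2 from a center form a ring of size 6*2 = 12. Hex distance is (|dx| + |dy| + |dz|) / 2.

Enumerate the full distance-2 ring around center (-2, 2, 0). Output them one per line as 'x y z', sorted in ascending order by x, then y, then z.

Answer: -4 2 2
-4 3 1
-4 4 0
-3 1 2
-3 4 -1
-2 0 2
-2 4 -2
-1 0 1
-1 3 -2
0 0 0
0 1 -1
0 2 -2

Derivation:
Walk ring at distance 2 from (-2, 2, 0):
Start at center + D4*2 = (-4, 2, 2)
  hex 0: (-4, 2, 2)
  hex 1: (-3, 1, 2)
  hex 2: (-2, 0, 2)
  hex 3: (-1, 0, 1)
  hex 4: (0, 0, 0)
  hex 5: (0, 1, -1)
  hex 6: (0, 2, -2)
  hex 7: (-1, 3, -2)
  hex 8: (-2, 4, -2)
  hex 9: (-3, 4, -1)
  hex 10: (-4, 4, 0)
  hex 11: (-4, 3, 1)
Sorted: 12 hexes.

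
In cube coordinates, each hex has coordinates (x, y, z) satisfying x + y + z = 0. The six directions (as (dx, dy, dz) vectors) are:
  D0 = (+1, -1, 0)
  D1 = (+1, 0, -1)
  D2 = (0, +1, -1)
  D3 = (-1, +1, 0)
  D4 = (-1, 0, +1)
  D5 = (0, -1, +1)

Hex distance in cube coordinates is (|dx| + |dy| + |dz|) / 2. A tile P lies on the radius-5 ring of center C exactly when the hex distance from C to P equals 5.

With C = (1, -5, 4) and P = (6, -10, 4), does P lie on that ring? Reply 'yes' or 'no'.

Answer: yes

Derivation:
|px - cx| = |6 - 1| = 5
|py - cy| = |-10 - (-5)| = 5
|pz - cz| = |4 - 4| = 0
distance = (5+5+0)/2 = 10/2 = 5
radius = 5; distance == radius -> yes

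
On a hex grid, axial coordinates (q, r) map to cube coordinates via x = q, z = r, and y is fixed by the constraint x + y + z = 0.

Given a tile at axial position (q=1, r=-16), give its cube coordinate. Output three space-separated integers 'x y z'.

x = q = 1
z = r = -16
y = -x - z = -(1) - (-16) = 15

Answer: 1 15 -16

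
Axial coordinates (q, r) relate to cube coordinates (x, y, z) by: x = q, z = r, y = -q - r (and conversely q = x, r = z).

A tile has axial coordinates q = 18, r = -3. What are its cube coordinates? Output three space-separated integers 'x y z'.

Answer: 18 -15 -3

Derivation:
x = q = 18
z = r = -3
y = -x - z = -(18) - (-3) = -15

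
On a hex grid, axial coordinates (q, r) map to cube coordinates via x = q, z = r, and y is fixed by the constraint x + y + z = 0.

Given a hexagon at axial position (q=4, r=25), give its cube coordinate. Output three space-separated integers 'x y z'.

x = q = 4
z = r = 25
y = -x - z = -(4) - (25) = -29

Answer: 4 -29 25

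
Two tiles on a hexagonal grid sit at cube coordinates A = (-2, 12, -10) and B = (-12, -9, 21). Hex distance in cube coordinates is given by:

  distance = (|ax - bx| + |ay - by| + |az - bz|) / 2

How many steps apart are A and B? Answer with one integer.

|ax - bx| = |-2 - (-12)| = 10
|ay - by| = |12 - (-9)| = 21
|az - bz| = |-10 - 21| = 31
distance = (10 + 21 + 31) / 2 = 62 / 2 = 31

Answer: 31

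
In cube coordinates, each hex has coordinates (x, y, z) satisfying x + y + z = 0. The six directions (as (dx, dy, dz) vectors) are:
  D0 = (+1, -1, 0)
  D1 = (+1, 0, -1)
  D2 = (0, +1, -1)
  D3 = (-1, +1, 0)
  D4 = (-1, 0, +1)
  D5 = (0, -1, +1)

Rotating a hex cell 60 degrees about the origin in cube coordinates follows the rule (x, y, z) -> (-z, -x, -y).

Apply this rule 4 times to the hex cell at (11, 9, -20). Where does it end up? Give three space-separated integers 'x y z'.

Start: (11, 9, -20)
Step 1: (11, 9, -20) -> (-(-20), -(11), -(9)) = (20, -11, -9)
Step 2: (20, -11, -9) -> (-(-9), -(20), -(-11)) = (9, -20, 11)
Step 3: (9, -20, 11) -> (-(11), -(9), -(-20)) = (-11, -9, 20)
Step 4: (-11, -9, 20) -> (-(20), -(-11), -(-9)) = (-20, 11, 9)

Answer: -20 11 9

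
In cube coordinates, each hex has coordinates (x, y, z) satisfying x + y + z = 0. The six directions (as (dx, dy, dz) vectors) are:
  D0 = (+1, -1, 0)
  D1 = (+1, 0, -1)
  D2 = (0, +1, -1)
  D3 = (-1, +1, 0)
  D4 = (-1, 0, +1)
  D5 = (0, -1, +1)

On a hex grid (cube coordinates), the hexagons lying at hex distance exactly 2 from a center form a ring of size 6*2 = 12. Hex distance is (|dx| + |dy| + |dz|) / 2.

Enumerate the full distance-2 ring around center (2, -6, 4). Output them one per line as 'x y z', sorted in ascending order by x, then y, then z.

Answer: 0 -6 6
0 -5 5
0 -4 4
1 -7 6
1 -4 3
2 -8 6
2 -4 2
3 -8 5
3 -5 2
4 -8 4
4 -7 3
4 -6 2

Derivation:
Walk ring at distance 2 from (2, -6, 4):
Start at center + D4*2 = (0, -6, 6)
  hex 0: (0, -6, 6)
  hex 1: (1, -7, 6)
  hex 2: (2, -8, 6)
  hex 3: (3, -8, 5)
  hex 4: (4, -8, 4)
  hex 5: (4, -7, 3)
  hex 6: (4, -6, 2)
  hex 7: (3, -5, 2)
  hex 8: (2, -4, 2)
  hex 9: (1, -4, 3)
  hex 10: (0, -4, 4)
  hex 11: (0, -5, 5)
Sorted: 12 hexes.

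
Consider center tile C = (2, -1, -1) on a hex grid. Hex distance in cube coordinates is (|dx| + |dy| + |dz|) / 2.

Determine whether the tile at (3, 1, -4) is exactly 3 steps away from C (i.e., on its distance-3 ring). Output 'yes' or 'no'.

Answer: yes

Derivation:
|px - cx| = |3 - 2| = 1
|py - cy| = |1 - (-1)| = 2
|pz - cz| = |-4 - (-1)| = 3
distance = (1+2+3)/2 = 6/2 = 3
radius = 3; distance == radius -> yes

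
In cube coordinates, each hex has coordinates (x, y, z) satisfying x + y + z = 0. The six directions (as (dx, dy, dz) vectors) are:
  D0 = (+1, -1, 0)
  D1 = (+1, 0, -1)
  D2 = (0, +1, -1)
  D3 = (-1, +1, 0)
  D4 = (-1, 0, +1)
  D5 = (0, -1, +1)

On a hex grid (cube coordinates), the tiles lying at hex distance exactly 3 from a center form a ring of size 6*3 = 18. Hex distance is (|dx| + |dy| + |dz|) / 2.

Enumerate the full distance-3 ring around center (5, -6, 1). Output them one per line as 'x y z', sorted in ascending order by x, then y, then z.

Walk ring at distance 3 from (5, -6, 1):
Start at center + D4*3 = (2, -6, 4)
  hex 0: (2, -6, 4)
  hex 1: (3, -7, 4)
  hex 2: (4, -8, 4)
  hex 3: (5, -9, 4)
  hex 4: (6, -9, 3)
  hex 5: (7, -9, 2)
  hex 6: (8, -9, 1)
  hex 7: (8, -8, 0)
  hex 8: (8, -7, -1)
  hex 9: (8, -6, -2)
  hex 10: (7, -5, -2)
  hex 11: (6, -4, -2)
  hex 12: (5, -3, -2)
  hex 13: (4, -3, -1)
  hex 14: (3, -3, 0)
  hex 15: (2, -3, 1)
  hex 16: (2, -4, 2)
  hex 17: (2, -5, 3)
Sorted: 18 hexes.

Answer: 2 -6 4
2 -5 3
2 -4 2
2 -3 1
3 -7 4
3 -3 0
4 -8 4
4 -3 -1
5 -9 4
5 -3 -2
6 -9 3
6 -4 -2
7 -9 2
7 -5 -2
8 -9 1
8 -8 0
8 -7 -1
8 -6 -2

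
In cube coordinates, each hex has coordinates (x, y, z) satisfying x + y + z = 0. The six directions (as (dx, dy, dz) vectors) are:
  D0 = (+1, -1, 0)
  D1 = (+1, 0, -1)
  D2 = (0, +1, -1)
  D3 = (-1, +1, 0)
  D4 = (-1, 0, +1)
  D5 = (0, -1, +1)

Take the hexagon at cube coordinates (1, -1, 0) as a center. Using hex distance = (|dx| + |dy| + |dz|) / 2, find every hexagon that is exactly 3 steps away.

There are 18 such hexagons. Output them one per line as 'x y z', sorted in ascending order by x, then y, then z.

Walk ring at distance 3 from (1, -1, 0):
Start at center + D4*3 = (-2, -1, 3)
  hex 0: (-2, -1, 3)
  hex 1: (-1, -2, 3)
  hex 2: (0, -3, 3)
  hex 3: (1, -4, 3)
  hex 4: (2, -4, 2)
  hex 5: (3, -4, 1)
  hex 6: (4, -4, 0)
  hex 7: (4, -3, -1)
  hex 8: (4, -2, -2)
  hex 9: (4, -1, -3)
  hex 10: (3, 0, -3)
  hex 11: (2, 1, -3)
  hex 12: (1, 2, -3)
  hex 13: (0, 2, -2)
  hex 14: (-1, 2, -1)
  hex 15: (-2, 2, 0)
  hex 16: (-2, 1, 1)
  hex 17: (-2, 0, 2)
Sorted: 18 hexes.

Answer: -2 -1 3
-2 0 2
-2 1 1
-2 2 0
-1 -2 3
-1 2 -1
0 -3 3
0 2 -2
1 -4 3
1 2 -3
2 -4 2
2 1 -3
3 -4 1
3 0 -3
4 -4 0
4 -3 -1
4 -2 -2
4 -1 -3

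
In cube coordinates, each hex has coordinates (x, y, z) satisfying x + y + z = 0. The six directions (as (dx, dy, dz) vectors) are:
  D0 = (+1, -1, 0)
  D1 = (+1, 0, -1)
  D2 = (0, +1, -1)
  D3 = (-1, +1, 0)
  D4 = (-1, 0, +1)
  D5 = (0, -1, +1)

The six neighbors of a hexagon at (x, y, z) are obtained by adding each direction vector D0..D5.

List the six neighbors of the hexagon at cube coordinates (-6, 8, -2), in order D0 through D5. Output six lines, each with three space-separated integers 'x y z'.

Center: (-6, 8, -2). Add each direction:
  D0: (-6, 8, -2) + (1, -1, 0) = (-5, 7, -2)
  D1: (-6, 8, -2) + (1, 0, -1) = (-5, 8, -3)
  D2: (-6, 8, -2) + (0, 1, -1) = (-6, 9, -3)
  D3: (-6, 8, -2) + (-1, 1, 0) = (-7, 9, -2)
  D4: (-6, 8, -2) + (-1, 0, 1) = (-7, 8, -1)
  D5: (-6, 8, -2) + (0, -1, 1) = (-6, 7, -1)

Answer: -5 7 -2
-5 8 -3
-6 9 -3
-7 9 -2
-7 8 -1
-6 7 -1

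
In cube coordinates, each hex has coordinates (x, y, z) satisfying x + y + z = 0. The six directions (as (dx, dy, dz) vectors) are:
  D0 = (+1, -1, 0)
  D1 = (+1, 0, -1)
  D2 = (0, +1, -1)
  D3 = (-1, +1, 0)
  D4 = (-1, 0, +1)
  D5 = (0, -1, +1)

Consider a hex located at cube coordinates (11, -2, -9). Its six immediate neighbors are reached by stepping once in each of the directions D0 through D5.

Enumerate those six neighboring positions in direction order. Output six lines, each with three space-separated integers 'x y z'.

Answer: 12 -3 -9
12 -2 -10
11 -1 -10
10 -1 -9
10 -2 -8
11 -3 -8

Derivation:
Center: (11, -2, -9). Add each direction:
  D0: (11, -2, -9) + (1, -1, 0) = (12, -3, -9)
  D1: (11, -2, -9) + (1, 0, -1) = (12, -2, -10)
  D2: (11, -2, -9) + (0, 1, -1) = (11, -1, -10)
  D3: (11, -2, -9) + (-1, 1, 0) = (10, -1, -9)
  D4: (11, -2, -9) + (-1, 0, 1) = (10, -2, -8)
  D5: (11, -2, -9) + (0, -1, 1) = (11, -3, -8)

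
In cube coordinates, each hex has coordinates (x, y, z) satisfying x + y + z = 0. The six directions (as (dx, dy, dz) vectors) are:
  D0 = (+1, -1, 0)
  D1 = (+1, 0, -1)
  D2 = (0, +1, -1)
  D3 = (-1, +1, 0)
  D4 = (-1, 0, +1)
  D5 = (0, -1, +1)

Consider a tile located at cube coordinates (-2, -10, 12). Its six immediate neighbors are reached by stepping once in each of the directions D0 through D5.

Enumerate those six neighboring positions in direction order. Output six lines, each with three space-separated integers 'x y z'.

Center: (-2, -10, 12). Add each direction:
  D0: (-2, -10, 12) + (1, -1, 0) = (-1, -11, 12)
  D1: (-2, -10, 12) + (1, 0, -1) = (-1, -10, 11)
  D2: (-2, -10, 12) + (0, 1, -1) = (-2, -9, 11)
  D3: (-2, -10, 12) + (-1, 1, 0) = (-3, -9, 12)
  D4: (-2, -10, 12) + (-1, 0, 1) = (-3, -10, 13)
  D5: (-2, -10, 12) + (0, -1, 1) = (-2, -11, 13)

Answer: -1 -11 12
-1 -10 11
-2 -9 11
-3 -9 12
-3 -10 13
-2 -11 13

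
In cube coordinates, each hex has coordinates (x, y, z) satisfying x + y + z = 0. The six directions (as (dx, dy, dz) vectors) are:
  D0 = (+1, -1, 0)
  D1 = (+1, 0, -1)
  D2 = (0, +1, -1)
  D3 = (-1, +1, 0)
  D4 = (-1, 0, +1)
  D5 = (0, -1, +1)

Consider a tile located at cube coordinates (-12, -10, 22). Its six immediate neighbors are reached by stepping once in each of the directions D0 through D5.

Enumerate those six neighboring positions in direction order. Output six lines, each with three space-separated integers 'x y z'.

Center: (-12, -10, 22). Add each direction:
  D0: (-12, -10, 22) + (1, -1, 0) = (-11, -11, 22)
  D1: (-12, -10, 22) + (1, 0, -1) = (-11, -10, 21)
  D2: (-12, -10, 22) + (0, 1, -1) = (-12, -9, 21)
  D3: (-12, -10, 22) + (-1, 1, 0) = (-13, -9, 22)
  D4: (-12, -10, 22) + (-1, 0, 1) = (-13, -10, 23)
  D5: (-12, -10, 22) + (0, -1, 1) = (-12, -11, 23)

Answer: -11 -11 22
-11 -10 21
-12 -9 21
-13 -9 22
-13 -10 23
-12 -11 23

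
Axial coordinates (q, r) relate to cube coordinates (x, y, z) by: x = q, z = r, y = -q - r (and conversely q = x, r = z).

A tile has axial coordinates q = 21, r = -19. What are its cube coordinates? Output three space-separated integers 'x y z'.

Answer: 21 -2 -19

Derivation:
x = q = 21
z = r = -19
y = -x - z = -(21) - (-19) = -2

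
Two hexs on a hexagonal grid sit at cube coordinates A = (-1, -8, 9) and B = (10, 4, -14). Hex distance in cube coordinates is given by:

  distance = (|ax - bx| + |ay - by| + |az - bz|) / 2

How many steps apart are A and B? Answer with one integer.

Answer: 23

Derivation:
|ax - bx| = |-1 - 10| = 11
|ay - by| = |-8 - 4| = 12
|az - bz| = |9 - (-14)| = 23
distance = (11 + 12 + 23) / 2 = 46 / 2 = 23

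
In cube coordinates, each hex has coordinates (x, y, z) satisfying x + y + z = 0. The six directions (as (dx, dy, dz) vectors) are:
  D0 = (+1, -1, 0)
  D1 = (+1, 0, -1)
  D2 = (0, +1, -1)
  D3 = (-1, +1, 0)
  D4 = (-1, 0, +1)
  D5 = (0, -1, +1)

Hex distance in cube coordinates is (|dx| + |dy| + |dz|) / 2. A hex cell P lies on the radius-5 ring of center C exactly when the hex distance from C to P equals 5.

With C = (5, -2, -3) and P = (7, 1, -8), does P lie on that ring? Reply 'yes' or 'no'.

Answer: yes

Derivation:
|px - cx| = |7 - 5| = 2
|py - cy| = |1 - (-2)| = 3
|pz - cz| = |-8 - (-3)| = 5
distance = (2+3+5)/2 = 10/2 = 5
radius = 5; distance == radius -> yes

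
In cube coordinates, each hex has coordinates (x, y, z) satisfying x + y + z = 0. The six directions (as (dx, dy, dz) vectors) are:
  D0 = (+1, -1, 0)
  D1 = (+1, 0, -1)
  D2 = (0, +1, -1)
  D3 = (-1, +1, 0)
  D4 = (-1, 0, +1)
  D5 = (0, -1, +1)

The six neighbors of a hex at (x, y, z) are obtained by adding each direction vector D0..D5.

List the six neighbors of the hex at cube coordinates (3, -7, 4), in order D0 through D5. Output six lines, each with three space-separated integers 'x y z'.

Answer: 4 -8 4
4 -7 3
3 -6 3
2 -6 4
2 -7 5
3 -8 5

Derivation:
Center: (3, -7, 4). Add each direction:
  D0: (3, -7, 4) + (1, -1, 0) = (4, -8, 4)
  D1: (3, -7, 4) + (1, 0, -1) = (4, -7, 3)
  D2: (3, -7, 4) + (0, 1, -1) = (3, -6, 3)
  D3: (3, -7, 4) + (-1, 1, 0) = (2, -6, 4)
  D4: (3, -7, 4) + (-1, 0, 1) = (2, -7, 5)
  D5: (3, -7, 4) + (0, -1, 1) = (3, -8, 5)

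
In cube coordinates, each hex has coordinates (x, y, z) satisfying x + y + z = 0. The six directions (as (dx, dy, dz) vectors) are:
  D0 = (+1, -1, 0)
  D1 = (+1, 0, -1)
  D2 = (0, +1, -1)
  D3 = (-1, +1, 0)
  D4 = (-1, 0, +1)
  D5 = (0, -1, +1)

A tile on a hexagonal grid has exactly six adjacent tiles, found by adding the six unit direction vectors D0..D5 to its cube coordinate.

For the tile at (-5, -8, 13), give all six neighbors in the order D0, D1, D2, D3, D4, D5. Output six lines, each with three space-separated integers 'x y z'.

Answer: -4 -9 13
-4 -8 12
-5 -7 12
-6 -7 13
-6 -8 14
-5 -9 14

Derivation:
Center: (-5, -8, 13). Add each direction:
  D0: (-5, -8, 13) + (1, -1, 0) = (-4, -9, 13)
  D1: (-5, -8, 13) + (1, 0, -1) = (-4, -8, 12)
  D2: (-5, -8, 13) + (0, 1, -1) = (-5, -7, 12)
  D3: (-5, -8, 13) + (-1, 1, 0) = (-6, -7, 13)
  D4: (-5, -8, 13) + (-1, 0, 1) = (-6, -8, 14)
  D5: (-5, -8, 13) + (0, -1, 1) = (-5, -9, 14)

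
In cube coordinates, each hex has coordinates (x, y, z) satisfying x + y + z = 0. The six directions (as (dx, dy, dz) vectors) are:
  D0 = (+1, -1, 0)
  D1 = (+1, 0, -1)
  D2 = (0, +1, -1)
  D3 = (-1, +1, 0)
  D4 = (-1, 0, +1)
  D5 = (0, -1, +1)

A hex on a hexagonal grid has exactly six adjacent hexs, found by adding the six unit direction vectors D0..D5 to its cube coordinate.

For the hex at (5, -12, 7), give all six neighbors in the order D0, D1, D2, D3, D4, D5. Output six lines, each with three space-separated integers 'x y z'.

Answer: 6 -13 7
6 -12 6
5 -11 6
4 -11 7
4 -12 8
5 -13 8

Derivation:
Center: (5, -12, 7). Add each direction:
  D0: (5, -12, 7) + (1, -1, 0) = (6, -13, 7)
  D1: (5, -12, 7) + (1, 0, -1) = (6, -12, 6)
  D2: (5, -12, 7) + (0, 1, -1) = (5, -11, 6)
  D3: (5, -12, 7) + (-1, 1, 0) = (4, -11, 7)
  D4: (5, -12, 7) + (-1, 0, 1) = (4, -12, 8)
  D5: (5, -12, 7) + (0, -1, 1) = (5, -13, 8)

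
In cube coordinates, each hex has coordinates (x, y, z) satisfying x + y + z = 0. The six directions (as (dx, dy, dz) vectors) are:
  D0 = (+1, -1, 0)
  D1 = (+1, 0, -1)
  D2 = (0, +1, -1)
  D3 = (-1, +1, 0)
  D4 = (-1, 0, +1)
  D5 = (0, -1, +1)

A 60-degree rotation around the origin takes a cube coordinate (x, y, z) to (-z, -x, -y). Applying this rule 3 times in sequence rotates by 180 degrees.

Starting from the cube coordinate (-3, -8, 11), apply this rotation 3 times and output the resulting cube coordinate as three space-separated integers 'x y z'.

Answer: 3 8 -11

Derivation:
Start: (-3, -8, 11)
Step 1: (-3, -8, 11) -> (-(11), -(-3), -(-8)) = (-11, 3, 8)
Step 2: (-11, 3, 8) -> (-(8), -(-11), -(3)) = (-8, 11, -3)
Step 3: (-8, 11, -3) -> (-(-3), -(-8), -(11)) = (3, 8, -11)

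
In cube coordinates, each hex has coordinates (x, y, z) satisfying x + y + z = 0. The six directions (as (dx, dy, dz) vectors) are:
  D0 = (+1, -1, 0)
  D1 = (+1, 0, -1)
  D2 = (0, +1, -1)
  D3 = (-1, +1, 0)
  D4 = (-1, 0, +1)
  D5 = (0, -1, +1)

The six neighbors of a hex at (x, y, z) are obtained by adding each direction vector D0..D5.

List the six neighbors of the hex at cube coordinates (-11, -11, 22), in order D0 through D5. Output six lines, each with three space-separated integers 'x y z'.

Center: (-11, -11, 22). Add each direction:
  D0: (-11, -11, 22) + (1, -1, 0) = (-10, -12, 22)
  D1: (-11, -11, 22) + (1, 0, -1) = (-10, -11, 21)
  D2: (-11, -11, 22) + (0, 1, -1) = (-11, -10, 21)
  D3: (-11, -11, 22) + (-1, 1, 0) = (-12, -10, 22)
  D4: (-11, -11, 22) + (-1, 0, 1) = (-12, -11, 23)
  D5: (-11, -11, 22) + (0, -1, 1) = (-11, -12, 23)

Answer: -10 -12 22
-10 -11 21
-11 -10 21
-12 -10 22
-12 -11 23
-11 -12 23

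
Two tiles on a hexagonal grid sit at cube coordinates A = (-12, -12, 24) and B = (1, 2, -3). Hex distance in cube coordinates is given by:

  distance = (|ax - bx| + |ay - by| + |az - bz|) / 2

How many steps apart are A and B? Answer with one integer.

|ax - bx| = |-12 - 1| = 13
|ay - by| = |-12 - 2| = 14
|az - bz| = |24 - (-3)| = 27
distance = (13 + 14 + 27) / 2 = 54 / 2 = 27

Answer: 27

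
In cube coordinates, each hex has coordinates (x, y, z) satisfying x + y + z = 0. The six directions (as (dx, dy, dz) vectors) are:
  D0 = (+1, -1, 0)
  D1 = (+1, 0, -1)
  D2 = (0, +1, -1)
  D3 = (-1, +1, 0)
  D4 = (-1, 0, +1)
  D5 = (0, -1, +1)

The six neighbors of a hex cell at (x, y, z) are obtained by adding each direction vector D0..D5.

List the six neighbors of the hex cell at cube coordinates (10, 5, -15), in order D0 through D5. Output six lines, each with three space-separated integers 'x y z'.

Answer: 11 4 -15
11 5 -16
10 6 -16
9 6 -15
9 5 -14
10 4 -14

Derivation:
Center: (10, 5, -15). Add each direction:
  D0: (10, 5, -15) + (1, -1, 0) = (11, 4, -15)
  D1: (10, 5, -15) + (1, 0, -1) = (11, 5, -16)
  D2: (10, 5, -15) + (0, 1, -1) = (10, 6, -16)
  D3: (10, 5, -15) + (-1, 1, 0) = (9, 6, -15)
  D4: (10, 5, -15) + (-1, 0, 1) = (9, 5, -14)
  D5: (10, 5, -15) + (0, -1, 1) = (10, 4, -14)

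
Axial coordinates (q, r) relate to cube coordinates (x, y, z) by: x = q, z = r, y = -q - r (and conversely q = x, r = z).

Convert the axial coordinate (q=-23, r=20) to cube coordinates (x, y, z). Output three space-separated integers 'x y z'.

Answer: -23 3 20

Derivation:
x = q = -23
z = r = 20
y = -x - z = -(-23) - (20) = 3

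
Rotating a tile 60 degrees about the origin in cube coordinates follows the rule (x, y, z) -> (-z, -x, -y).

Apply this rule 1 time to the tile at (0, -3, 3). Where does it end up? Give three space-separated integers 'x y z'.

Start: (0, -3, 3)
Step 1: (0, -3, 3) -> (-(3), -(0), -(-3)) = (-3, 0, 3)

Answer: -3 0 3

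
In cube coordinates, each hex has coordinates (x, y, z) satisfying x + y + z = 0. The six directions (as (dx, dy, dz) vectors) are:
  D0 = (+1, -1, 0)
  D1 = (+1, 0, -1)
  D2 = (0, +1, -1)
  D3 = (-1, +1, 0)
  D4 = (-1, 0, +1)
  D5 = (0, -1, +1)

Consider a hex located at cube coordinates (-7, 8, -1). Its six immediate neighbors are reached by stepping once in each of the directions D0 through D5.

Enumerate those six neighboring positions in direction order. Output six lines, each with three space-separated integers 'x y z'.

Center: (-7, 8, -1). Add each direction:
  D0: (-7, 8, -1) + (1, -1, 0) = (-6, 7, -1)
  D1: (-7, 8, -1) + (1, 0, -1) = (-6, 8, -2)
  D2: (-7, 8, -1) + (0, 1, -1) = (-7, 9, -2)
  D3: (-7, 8, -1) + (-1, 1, 0) = (-8, 9, -1)
  D4: (-7, 8, -1) + (-1, 0, 1) = (-8, 8, 0)
  D5: (-7, 8, -1) + (0, -1, 1) = (-7, 7, 0)

Answer: -6 7 -1
-6 8 -2
-7 9 -2
-8 9 -1
-8 8 0
-7 7 0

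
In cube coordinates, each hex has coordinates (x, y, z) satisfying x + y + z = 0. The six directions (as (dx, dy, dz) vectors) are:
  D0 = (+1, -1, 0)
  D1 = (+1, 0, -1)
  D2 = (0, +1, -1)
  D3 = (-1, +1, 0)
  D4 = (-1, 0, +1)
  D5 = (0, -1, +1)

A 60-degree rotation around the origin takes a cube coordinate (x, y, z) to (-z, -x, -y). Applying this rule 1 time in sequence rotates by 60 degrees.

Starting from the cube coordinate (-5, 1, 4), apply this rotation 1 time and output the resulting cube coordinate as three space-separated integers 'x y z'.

Start: (-5, 1, 4)
Step 1: (-5, 1, 4) -> (-(4), -(-5), -(1)) = (-4, 5, -1)

Answer: -4 5 -1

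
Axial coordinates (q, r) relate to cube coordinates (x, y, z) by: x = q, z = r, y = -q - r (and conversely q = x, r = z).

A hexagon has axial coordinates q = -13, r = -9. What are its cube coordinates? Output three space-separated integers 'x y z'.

Answer: -13 22 -9

Derivation:
x = q = -13
z = r = -9
y = -x - z = -(-13) - (-9) = 22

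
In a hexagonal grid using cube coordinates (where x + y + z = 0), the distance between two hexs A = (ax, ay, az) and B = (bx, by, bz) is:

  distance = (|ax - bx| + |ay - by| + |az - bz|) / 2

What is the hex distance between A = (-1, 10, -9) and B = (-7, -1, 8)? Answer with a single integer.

|ax - bx| = |-1 - (-7)| = 6
|ay - by| = |10 - (-1)| = 11
|az - bz| = |-9 - 8| = 17
distance = (6 + 11 + 17) / 2 = 34 / 2 = 17

Answer: 17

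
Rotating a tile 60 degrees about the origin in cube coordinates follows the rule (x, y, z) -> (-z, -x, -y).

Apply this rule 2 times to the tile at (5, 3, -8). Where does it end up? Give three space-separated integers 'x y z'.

Start: (5, 3, -8)
Step 1: (5, 3, -8) -> (-(-8), -(5), -(3)) = (8, -5, -3)
Step 2: (8, -5, -3) -> (-(-3), -(8), -(-5)) = (3, -8, 5)

Answer: 3 -8 5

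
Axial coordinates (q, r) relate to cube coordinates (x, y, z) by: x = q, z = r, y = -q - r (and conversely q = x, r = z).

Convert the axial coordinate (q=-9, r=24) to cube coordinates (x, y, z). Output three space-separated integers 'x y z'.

x = q = -9
z = r = 24
y = -x - z = -(-9) - (24) = -15

Answer: -9 -15 24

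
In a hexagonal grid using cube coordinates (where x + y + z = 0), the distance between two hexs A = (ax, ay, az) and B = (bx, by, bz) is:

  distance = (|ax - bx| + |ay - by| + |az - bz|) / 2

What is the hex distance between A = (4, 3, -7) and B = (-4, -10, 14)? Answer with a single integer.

|ax - bx| = |4 - (-4)| = 8
|ay - by| = |3 - (-10)| = 13
|az - bz| = |-7 - 14| = 21
distance = (8 + 13 + 21) / 2 = 42 / 2 = 21

Answer: 21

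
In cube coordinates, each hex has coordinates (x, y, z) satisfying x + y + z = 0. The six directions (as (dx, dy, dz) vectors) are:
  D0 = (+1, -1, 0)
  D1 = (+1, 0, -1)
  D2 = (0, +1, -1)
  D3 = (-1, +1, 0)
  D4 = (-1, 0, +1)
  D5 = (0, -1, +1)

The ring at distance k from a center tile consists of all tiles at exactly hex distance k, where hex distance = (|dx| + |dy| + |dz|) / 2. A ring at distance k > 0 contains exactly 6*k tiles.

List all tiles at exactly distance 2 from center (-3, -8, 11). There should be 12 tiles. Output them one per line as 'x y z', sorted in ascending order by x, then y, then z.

Answer: -5 -8 13
-5 -7 12
-5 -6 11
-4 -9 13
-4 -6 10
-3 -10 13
-3 -6 9
-2 -10 12
-2 -7 9
-1 -10 11
-1 -9 10
-1 -8 9

Derivation:
Walk ring at distance 2 from (-3, -8, 11):
Start at center + D4*2 = (-5, -8, 13)
  hex 0: (-5, -8, 13)
  hex 1: (-4, -9, 13)
  hex 2: (-3, -10, 13)
  hex 3: (-2, -10, 12)
  hex 4: (-1, -10, 11)
  hex 5: (-1, -9, 10)
  hex 6: (-1, -8, 9)
  hex 7: (-2, -7, 9)
  hex 8: (-3, -6, 9)
  hex 9: (-4, -6, 10)
  hex 10: (-5, -6, 11)
  hex 11: (-5, -7, 12)
Sorted: 12 hexes.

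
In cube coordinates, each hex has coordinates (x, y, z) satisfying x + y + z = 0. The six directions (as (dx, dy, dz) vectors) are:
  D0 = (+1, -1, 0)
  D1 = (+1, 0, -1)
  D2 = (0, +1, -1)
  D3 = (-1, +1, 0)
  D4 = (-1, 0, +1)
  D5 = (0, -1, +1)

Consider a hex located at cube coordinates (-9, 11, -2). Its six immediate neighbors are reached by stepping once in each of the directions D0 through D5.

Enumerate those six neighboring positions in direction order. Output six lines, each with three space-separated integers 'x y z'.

Center: (-9, 11, -2). Add each direction:
  D0: (-9, 11, -2) + (1, -1, 0) = (-8, 10, -2)
  D1: (-9, 11, -2) + (1, 0, -1) = (-8, 11, -3)
  D2: (-9, 11, -2) + (0, 1, -1) = (-9, 12, -3)
  D3: (-9, 11, -2) + (-1, 1, 0) = (-10, 12, -2)
  D4: (-9, 11, -2) + (-1, 0, 1) = (-10, 11, -1)
  D5: (-9, 11, -2) + (0, -1, 1) = (-9, 10, -1)

Answer: -8 10 -2
-8 11 -3
-9 12 -3
-10 12 -2
-10 11 -1
-9 10 -1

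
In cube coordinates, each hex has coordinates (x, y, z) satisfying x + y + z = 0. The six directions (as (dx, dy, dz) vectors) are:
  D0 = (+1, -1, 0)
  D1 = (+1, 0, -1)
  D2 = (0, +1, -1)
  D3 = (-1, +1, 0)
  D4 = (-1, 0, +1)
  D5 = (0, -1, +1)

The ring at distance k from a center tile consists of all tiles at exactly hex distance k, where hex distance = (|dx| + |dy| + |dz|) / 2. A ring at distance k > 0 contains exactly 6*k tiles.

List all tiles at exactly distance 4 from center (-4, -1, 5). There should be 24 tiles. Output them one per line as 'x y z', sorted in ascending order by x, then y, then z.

Answer: -8 -1 9
-8 0 8
-8 1 7
-8 2 6
-8 3 5
-7 -2 9
-7 3 4
-6 -3 9
-6 3 3
-5 -4 9
-5 3 2
-4 -5 9
-4 3 1
-3 -5 8
-3 2 1
-2 -5 7
-2 1 1
-1 -5 6
-1 0 1
0 -5 5
0 -4 4
0 -3 3
0 -2 2
0 -1 1

Derivation:
Walk ring at distance 4 from (-4, -1, 5):
Start at center + D4*4 = (-8, -1, 9)
  hex 0: (-8, -1, 9)
  hex 1: (-7, -2, 9)
  hex 2: (-6, -3, 9)
  hex 3: (-5, -4, 9)
  hex 4: (-4, -5, 9)
  hex 5: (-3, -5, 8)
  hex 6: (-2, -5, 7)
  hex 7: (-1, -5, 6)
  hex 8: (0, -5, 5)
  hex 9: (0, -4, 4)
  hex 10: (0, -3, 3)
  hex 11: (0, -2, 2)
  hex 12: (0, -1, 1)
  hex 13: (-1, 0, 1)
  hex 14: (-2, 1, 1)
  hex 15: (-3, 2, 1)
  hex 16: (-4, 3, 1)
  hex 17: (-5, 3, 2)
  hex 18: (-6, 3, 3)
  hex 19: (-7, 3, 4)
  hex 20: (-8, 3, 5)
  hex 21: (-8, 2, 6)
  hex 22: (-8, 1, 7)
  hex 23: (-8, 0, 8)
Sorted: 24 hexes.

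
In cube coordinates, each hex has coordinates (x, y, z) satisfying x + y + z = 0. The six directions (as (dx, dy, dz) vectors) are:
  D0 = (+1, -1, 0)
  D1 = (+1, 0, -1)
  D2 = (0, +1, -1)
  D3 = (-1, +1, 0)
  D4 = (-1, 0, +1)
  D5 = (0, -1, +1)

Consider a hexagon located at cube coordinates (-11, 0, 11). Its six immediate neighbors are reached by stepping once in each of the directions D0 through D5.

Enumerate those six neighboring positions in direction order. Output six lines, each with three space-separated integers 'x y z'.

Center: (-11, 0, 11). Add each direction:
  D0: (-11, 0, 11) + (1, -1, 0) = (-10, -1, 11)
  D1: (-11, 0, 11) + (1, 0, -1) = (-10, 0, 10)
  D2: (-11, 0, 11) + (0, 1, -1) = (-11, 1, 10)
  D3: (-11, 0, 11) + (-1, 1, 0) = (-12, 1, 11)
  D4: (-11, 0, 11) + (-1, 0, 1) = (-12, 0, 12)
  D5: (-11, 0, 11) + (0, -1, 1) = (-11, -1, 12)

Answer: -10 -1 11
-10 0 10
-11 1 10
-12 1 11
-12 0 12
-11 -1 12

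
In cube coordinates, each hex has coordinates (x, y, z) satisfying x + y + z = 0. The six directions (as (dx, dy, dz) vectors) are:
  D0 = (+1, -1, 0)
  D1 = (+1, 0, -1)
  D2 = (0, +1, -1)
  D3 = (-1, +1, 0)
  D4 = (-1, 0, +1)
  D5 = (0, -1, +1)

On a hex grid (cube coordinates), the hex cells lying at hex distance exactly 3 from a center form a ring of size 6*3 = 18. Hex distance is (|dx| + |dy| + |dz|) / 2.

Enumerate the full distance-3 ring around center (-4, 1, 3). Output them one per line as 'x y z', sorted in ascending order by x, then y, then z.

Answer: -7 1 6
-7 2 5
-7 3 4
-7 4 3
-6 0 6
-6 4 2
-5 -1 6
-5 4 1
-4 -2 6
-4 4 0
-3 -2 5
-3 3 0
-2 -2 4
-2 2 0
-1 -2 3
-1 -1 2
-1 0 1
-1 1 0

Derivation:
Walk ring at distance 3 from (-4, 1, 3):
Start at center + D4*3 = (-7, 1, 6)
  hex 0: (-7, 1, 6)
  hex 1: (-6, 0, 6)
  hex 2: (-5, -1, 6)
  hex 3: (-4, -2, 6)
  hex 4: (-3, -2, 5)
  hex 5: (-2, -2, 4)
  hex 6: (-1, -2, 3)
  hex 7: (-1, -1, 2)
  hex 8: (-1, 0, 1)
  hex 9: (-1, 1, 0)
  hex 10: (-2, 2, 0)
  hex 11: (-3, 3, 0)
  hex 12: (-4, 4, 0)
  hex 13: (-5, 4, 1)
  hex 14: (-6, 4, 2)
  hex 15: (-7, 4, 3)
  hex 16: (-7, 3, 4)
  hex 17: (-7, 2, 5)
Sorted: 18 hexes.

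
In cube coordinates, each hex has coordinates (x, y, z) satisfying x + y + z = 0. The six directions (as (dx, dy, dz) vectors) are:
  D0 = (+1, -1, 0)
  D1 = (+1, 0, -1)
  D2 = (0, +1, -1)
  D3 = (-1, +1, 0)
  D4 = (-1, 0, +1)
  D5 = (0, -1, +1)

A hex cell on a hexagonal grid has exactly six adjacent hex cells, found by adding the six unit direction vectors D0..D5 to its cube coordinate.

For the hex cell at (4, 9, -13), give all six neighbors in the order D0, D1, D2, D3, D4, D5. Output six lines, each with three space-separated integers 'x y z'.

Center: (4, 9, -13). Add each direction:
  D0: (4, 9, -13) + (1, -1, 0) = (5, 8, -13)
  D1: (4, 9, -13) + (1, 0, -1) = (5, 9, -14)
  D2: (4, 9, -13) + (0, 1, -1) = (4, 10, -14)
  D3: (4, 9, -13) + (-1, 1, 0) = (3, 10, -13)
  D4: (4, 9, -13) + (-1, 0, 1) = (3, 9, -12)
  D5: (4, 9, -13) + (0, -1, 1) = (4, 8, -12)

Answer: 5 8 -13
5 9 -14
4 10 -14
3 10 -13
3 9 -12
4 8 -12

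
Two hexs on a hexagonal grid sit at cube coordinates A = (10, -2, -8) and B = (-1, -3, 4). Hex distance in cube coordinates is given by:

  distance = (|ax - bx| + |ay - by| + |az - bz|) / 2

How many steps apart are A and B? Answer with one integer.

|ax - bx| = |10 - (-1)| = 11
|ay - by| = |-2 - (-3)| = 1
|az - bz| = |-8 - 4| = 12
distance = (11 + 1 + 12) / 2 = 24 / 2 = 12

Answer: 12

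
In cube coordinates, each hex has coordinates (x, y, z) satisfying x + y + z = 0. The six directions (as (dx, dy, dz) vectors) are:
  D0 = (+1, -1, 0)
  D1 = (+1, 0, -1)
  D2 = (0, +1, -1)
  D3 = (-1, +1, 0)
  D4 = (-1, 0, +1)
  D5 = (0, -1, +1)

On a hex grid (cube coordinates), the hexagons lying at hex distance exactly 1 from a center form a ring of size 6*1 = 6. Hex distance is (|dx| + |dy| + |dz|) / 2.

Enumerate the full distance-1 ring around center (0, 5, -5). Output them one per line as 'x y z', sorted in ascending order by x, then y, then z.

Answer: -1 5 -4
-1 6 -5
0 4 -4
0 6 -6
1 4 -5
1 5 -6

Derivation:
Walk ring at distance 1 from (0, 5, -5):
Start at center + D4*1 = (-1, 5, -4)
  hex 0: (-1, 5, -4)
  hex 1: (0, 4, -4)
  hex 2: (1, 4, -5)
  hex 3: (1, 5, -6)
  hex 4: (0, 6, -6)
  hex 5: (-1, 6, -5)
Sorted: 6 hexes.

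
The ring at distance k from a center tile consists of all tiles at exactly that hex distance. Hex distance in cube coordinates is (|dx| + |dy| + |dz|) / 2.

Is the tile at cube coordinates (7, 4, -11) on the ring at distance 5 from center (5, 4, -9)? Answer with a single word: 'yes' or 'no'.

Answer: no

Derivation:
|px - cx| = |7 - 5| = 2
|py - cy| = |4 - 4| = 0
|pz - cz| = |-11 - (-9)| = 2
distance = (2+0+2)/2 = 4/2 = 2
radius = 5; distance != radius -> no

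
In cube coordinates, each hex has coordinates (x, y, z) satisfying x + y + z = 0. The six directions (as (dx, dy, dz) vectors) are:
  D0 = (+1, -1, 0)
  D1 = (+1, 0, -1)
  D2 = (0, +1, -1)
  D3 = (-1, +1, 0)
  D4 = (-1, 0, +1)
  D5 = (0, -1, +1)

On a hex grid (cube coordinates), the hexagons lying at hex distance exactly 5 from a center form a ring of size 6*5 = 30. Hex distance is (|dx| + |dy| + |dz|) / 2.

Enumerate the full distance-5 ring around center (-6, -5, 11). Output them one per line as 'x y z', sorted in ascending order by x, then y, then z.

Answer: -11 -5 16
-11 -4 15
-11 -3 14
-11 -2 13
-11 -1 12
-11 0 11
-10 -6 16
-10 0 10
-9 -7 16
-9 0 9
-8 -8 16
-8 0 8
-7 -9 16
-7 0 7
-6 -10 16
-6 0 6
-5 -10 15
-5 -1 6
-4 -10 14
-4 -2 6
-3 -10 13
-3 -3 6
-2 -10 12
-2 -4 6
-1 -10 11
-1 -9 10
-1 -8 9
-1 -7 8
-1 -6 7
-1 -5 6

Derivation:
Walk ring at distance 5 from (-6, -5, 11):
Start at center + D4*5 = (-11, -5, 16)
  hex 0: (-11, -5, 16)
  hex 1: (-10, -6, 16)
  hex 2: (-9, -7, 16)
  hex 3: (-8, -8, 16)
  hex 4: (-7, -9, 16)
  hex 5: (-6, -10, 16)
  hex 6: (-5, -10, 15)
  hex 7: (-4, -10, 14)
  hex 8: (-3, -10, 13)
  hex 9: (-2, -10, 12)
  hex 10: (-1, -10, 11)
  hex 11: (-1, -9, 10)
  hex 12: (-1, -8, 9)
  hex 13: (-1, -7, 8)
  hex 14: (-1, -6, 7)
  hex 15: (-1, -5, 6)
  hex 16: (-2, -4, 6)
  hex 17: (-3, -3, 6)
  hex 18: (-4, -2, 6)
  hex 19: (-5, -1, 6)
  hex 20: (-6, 0, 6)
  hex 21: (-7, 0, 7)
  hex 22: (-8, 0, 8)
  hex 23: (-9, 0, 9)
  hex 24: (-10, 0, 10)
  hex 25: (-11, 0, 11)
  hex 26: (-11, -1, 12)
  hex 27: (-11, -2, 13)
  hex 28: (-11, -3, 14)
  hex 29: (-11, -4, 15)
Sorted: 30 hexes.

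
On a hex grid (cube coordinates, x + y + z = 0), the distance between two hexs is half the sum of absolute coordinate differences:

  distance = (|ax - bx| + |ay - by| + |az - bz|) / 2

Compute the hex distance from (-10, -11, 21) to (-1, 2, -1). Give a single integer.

Answer: 22

Derivation:
|ax - bx| = |-10 - (-1)| = 9
|ay - by| = |-11 - 2| = 13
|az - bz| = |21 - (-1)| = 22
distance = (9 + 13 + 22) / 2 = 44 / 2 = 22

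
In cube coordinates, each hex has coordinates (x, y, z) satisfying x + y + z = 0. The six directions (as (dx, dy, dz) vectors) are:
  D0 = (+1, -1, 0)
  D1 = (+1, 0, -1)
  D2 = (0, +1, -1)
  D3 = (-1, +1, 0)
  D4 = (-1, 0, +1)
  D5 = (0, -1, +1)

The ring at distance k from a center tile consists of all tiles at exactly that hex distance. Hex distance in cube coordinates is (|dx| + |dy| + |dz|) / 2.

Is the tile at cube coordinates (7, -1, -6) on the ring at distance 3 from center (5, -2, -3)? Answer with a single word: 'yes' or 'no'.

|px - cx| = |7 - 5| = 2
|py - cy| = |-1 - (-2)| = 1
|pz - cz| = |-6 - (-3)| = 3
distance = (2+1+3)/2 = 6/2 = 3
radius = 3; distance == radius -> yes

Answer: yes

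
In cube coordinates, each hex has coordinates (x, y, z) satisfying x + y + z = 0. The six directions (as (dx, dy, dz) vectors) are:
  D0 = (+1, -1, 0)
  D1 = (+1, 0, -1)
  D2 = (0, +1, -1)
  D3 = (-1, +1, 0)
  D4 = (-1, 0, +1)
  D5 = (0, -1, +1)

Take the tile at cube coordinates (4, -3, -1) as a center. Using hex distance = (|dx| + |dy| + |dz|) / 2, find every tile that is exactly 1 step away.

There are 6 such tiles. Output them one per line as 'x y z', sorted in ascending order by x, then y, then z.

Walk ring at distance 1 from (4, -3, -1):
Start at center + D4*1 = (3, -3, 0)
  hex 0: (3, -3, 0)
  hex 1: (4, -4, 0)
  hex 2: (5, -4, -1)
  hex 3: (5, -3, -2)
  hex 4: (4, -2, -2)
  hex 5: (3, -2, -1)
Sorted: 6 hexes.

Answer: 3 -3 0
3 -2 -1
4 -4 0
4 -2 -2
5 -4 -1
5 -3 -2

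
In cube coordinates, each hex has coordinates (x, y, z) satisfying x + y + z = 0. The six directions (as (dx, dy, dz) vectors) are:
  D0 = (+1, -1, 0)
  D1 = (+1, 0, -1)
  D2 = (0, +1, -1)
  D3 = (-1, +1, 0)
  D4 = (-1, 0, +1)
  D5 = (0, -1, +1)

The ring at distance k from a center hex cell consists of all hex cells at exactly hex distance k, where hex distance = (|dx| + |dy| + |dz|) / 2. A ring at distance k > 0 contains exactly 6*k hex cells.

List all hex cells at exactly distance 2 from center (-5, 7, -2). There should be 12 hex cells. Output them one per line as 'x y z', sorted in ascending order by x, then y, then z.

Walk ring at distance 2 from (-5, 7, -2):
Start at center + D4*2 = (-7, 7, 0)
  hex 0: (-7, 7, 0)
  hex 1: (-6, 6, 0)
  hex 2: (-5, 5, 0)
  hex 3: (-4, 5, -1)
  hex 4: (-3, 5, -2)
  hex 5: (-3, 6, -3)
  hex 6: (-3, 7, -4)
  hex 7: (-4, 8, -4)
  hex 8: (-5, 9, -4)
  hex 9: (-6, 9, -3)
  hex 10: (-7, 9, -2)
  hex 11: (-7, 8, -1)
Sorted: 12 hexes.

Answer: -7 7 0
-7 8 -1
-7 9 -2
-6 6 0
-6 9 -3
-5 5 0
-5 9 -4
-4 5 -1
-4 8 -4
-3 5 -2
-3 6 -3
-3 7 -4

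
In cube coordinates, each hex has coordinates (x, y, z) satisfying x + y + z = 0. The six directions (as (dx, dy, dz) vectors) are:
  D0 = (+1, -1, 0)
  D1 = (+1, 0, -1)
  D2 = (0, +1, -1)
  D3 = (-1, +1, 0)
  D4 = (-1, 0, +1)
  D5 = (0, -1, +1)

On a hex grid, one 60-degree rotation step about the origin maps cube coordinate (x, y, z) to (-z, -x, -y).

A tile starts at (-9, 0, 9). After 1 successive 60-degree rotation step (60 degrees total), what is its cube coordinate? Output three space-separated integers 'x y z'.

Start: (-9, 0, 9)
Step 1: (-9, 0, 9) -> (-(9), -(-9), -(0)) = (-9, 9, 0)

Answer: -9 9 0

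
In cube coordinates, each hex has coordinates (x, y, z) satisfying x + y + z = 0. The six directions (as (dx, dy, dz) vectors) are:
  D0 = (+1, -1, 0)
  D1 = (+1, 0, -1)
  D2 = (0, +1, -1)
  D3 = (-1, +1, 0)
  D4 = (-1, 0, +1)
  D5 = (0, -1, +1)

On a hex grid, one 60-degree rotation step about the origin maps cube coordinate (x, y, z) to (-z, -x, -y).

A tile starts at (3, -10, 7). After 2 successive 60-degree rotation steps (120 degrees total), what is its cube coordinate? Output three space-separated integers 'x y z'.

Answer: -10 7 3

Derivation:
Start: (3, -10, 7)
Step 1: (3, -10, 7) -> (-(7), -(3), -(-10)) = (-7, -3, 10)
Step 2: (-7, -3, 10) -> (-(10), -(-7), -(-3)) = (-10, 7, 3)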